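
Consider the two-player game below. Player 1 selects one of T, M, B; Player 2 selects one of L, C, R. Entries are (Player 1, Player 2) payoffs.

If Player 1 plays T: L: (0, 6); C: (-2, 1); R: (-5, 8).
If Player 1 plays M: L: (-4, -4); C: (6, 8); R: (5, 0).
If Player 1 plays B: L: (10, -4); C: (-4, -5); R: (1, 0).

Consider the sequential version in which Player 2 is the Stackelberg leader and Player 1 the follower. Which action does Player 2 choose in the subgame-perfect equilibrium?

Player 1 best-responds to each possible Player 2 move:
- L: BR = B, leader payoff -4.
- C: BR = M, leader payoff 8.
- R: BR = M, leader payoff 0.
Player 2's induced payoffs are -4, 8, 0, so Player 2 commits to C. Subgame-perfect outcome: (M, C) with payoffs (6, 8).

C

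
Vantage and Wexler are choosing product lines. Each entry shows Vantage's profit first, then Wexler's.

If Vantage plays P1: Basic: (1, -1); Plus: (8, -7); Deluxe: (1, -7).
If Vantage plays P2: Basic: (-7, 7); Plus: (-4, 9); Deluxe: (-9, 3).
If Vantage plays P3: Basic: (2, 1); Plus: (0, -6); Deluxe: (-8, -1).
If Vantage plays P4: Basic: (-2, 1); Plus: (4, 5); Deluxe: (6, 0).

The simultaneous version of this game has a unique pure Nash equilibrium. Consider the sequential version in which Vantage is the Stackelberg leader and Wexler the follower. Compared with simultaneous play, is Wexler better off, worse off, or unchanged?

better off

Work backward from Wexler's decision.
- P1: Wexler compares -1, -7, -7 and picks Basic; Vantage would get 1.
- P2: Wexler compares 7, 9, 3 and picks Plus; Vantage would get -4.
- P3: Wexler compares 1, -6, -1 and picks Basic; Vantage would get 2.
- P4: Wexler compares 1, 5, 0 and picks Plus; Vantage would get 4.
Maximizing over 1, -4, 2, 4, Vantage chooses P4. Subgame-perfect outcome: (P4, Plus) with payoffs (4, 5).
Now find the simultaneous Nash equilibrium.
Vantage's best replies: Basic→P3; Plus→P1; Deluxe→P4.
Wexler's best replies: P1→Basic; P2→Plus; P3→Basic; P4→Plus.
The unique mutual best reply is (P3, Basic), giving (2, 1).
Wexler earns 5 sequentially versus 1 at the Nash outcome: better off.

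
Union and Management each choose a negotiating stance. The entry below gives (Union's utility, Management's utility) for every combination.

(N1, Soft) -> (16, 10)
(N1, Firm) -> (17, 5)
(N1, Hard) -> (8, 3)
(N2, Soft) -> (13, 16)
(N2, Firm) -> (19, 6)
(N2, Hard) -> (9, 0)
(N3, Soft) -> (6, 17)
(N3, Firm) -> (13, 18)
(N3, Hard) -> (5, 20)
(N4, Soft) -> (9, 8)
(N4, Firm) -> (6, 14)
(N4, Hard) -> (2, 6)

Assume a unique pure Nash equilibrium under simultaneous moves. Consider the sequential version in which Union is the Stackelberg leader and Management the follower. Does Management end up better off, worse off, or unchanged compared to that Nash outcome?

unchanged

Management best-responds to each possible Union move:
- N1: BR = Soft, leader payoff 16.
- N2: BR = Soft, leader payoff 13.
- N3: BR = Hard, leader payoff 5.
- N4: BR = Firm, leader payoff 6.
Maximizing over 16, 13, 5, 6, Union chooses N1. Subgame-perfect outcome: (N1, Soft) with payoffs (16, 10).
For the simultaneous game, intersect best replies.
Union's best replies: Soft→N1; Firm→N2; Hard→N2.
Management's best replies: N1→Soft; N2→Soft; N3→Hard; N4→Firm.
The unique mutual best reply is (N1, Soft), giving (16, 10).
Management earns 10 sequentially versus 10 at the Nash outcome: unchanged.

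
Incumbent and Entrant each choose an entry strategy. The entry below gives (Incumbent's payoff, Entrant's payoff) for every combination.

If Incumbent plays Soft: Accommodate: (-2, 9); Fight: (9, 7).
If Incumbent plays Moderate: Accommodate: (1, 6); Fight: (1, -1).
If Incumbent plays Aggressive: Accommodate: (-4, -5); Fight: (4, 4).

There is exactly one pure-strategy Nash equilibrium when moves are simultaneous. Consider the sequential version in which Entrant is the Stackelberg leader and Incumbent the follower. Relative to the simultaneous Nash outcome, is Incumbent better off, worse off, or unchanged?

better off

Backward induction with Entrant moving first.
- Accommodate → Incumbent plays Moderate (best of -2, 1, -4); Entrant gets 6.
- Fight → Incumbent plays Soft (best of 9, 1, 4); Entrant gets 7.
Among 6, 7, the best is 7 at Fight. Subgame-perfect outcome: (Soft, Fight) with payoffs (9, 7).
Under simultaneous play:
Incumbent's best replies: Accommodate→Moderate; Fight→Soft.
Entrant's best replies: Soft→Accommodate; Moderate→Accommodate; Aggressive→Fight.
Only (Moderate, Accommodate) has each player best-responding; Nash payoffs (1, 6).
Incumbent earns 9 sequentially versus 1 at the Nash outcome: better off.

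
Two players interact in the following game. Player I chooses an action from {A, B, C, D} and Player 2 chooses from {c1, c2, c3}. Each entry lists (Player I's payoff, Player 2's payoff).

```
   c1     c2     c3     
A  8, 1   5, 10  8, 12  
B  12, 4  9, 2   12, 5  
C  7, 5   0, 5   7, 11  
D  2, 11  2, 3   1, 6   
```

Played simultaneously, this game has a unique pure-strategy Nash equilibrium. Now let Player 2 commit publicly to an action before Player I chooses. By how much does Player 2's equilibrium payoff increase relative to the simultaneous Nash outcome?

0

Solve by backward induction (Player 2 leads).
- c1 → Player I plays B (best of 8, 12, 7, 2); Player 2 gets 4.
- c2 → Player I plays B (best of 5, 9, 0, 2); Player 2 gets 2.
- c3 → Player I plays B (best of 8, 12, 7, 1); Player 2 gets 5.
Maximizing over 4, 2, 5, Player 2 chooses c3. Subgame-perfect outcome: (B, c3) with payoffs (12, 5).
Now find the simultaneous Nash equilibrium.
Player I's best replies: c1→B; c2→B; c3→B.
Player 2's best replies: A→c3; B→c3; C→c3; D→c1.
The unique mutual best reply is (B, c3), giving (12, 5).
Player 2's commitment gain: 5 − 5 = 0.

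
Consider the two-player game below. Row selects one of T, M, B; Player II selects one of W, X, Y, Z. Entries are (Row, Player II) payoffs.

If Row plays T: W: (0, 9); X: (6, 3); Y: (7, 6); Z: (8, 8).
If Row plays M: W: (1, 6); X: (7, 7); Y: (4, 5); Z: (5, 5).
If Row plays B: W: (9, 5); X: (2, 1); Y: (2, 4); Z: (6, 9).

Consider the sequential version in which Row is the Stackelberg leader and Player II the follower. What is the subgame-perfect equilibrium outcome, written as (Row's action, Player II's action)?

(M, X)

Solve by backward induction (Row leads).
- T → Player II plays W (best of 9, 3, 6, 8); Row gets 0.
- M → Player II plays X (best of 6, 7, 5, 5); Row gets 7.
- B → Player II plays Z (best of 5, 1, 4, 9); Row gets 6.
Among 0, 7, 6, the best is 7 at M. Subgame-perfect outcome: (M, X) with payoffs (7, 7).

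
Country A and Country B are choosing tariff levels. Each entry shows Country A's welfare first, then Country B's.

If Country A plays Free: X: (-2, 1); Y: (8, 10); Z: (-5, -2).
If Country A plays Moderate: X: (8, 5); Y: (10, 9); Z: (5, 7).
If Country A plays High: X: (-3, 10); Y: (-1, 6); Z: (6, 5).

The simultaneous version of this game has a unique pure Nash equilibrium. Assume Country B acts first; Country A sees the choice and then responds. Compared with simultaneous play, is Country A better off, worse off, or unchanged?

unchanged

Backward induction with Country B moving first.
- X → Country A plays Moderate (best of -2, 8, -3); Country B gets 5.
- Y → Country A plays Moderate (best of 8, 10, -1); Country B gets 9.
- Z → Country A plays High (best of -5, 5, 6); Country B gets 5.
Maximizing over 5, 9, 5, Country B chooses Y. Subgame-perfect outcome: (Moderate, Y) with payoffs (10, 9).
Under simultaneous play:
Country A's best replies: X→Moderate; Y→Moderate; Z→High.
Country B's best replies: Free→Y; Moderate→Y; High→X.
Only (Moderate, Y) has each player best-responding; Nash payoffs (10, 9).
Country A earns 10 sequentially versus 10 at the Nash outcome: unchanged.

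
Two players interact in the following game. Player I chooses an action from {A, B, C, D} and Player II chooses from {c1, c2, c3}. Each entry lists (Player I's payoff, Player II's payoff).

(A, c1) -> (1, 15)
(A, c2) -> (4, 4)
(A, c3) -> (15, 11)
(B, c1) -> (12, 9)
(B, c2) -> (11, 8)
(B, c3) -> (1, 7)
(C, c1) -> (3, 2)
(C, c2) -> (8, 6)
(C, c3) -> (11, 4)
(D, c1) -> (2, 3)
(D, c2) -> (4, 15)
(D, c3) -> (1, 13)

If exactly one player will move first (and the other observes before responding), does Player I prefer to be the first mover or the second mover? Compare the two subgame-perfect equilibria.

If Player I leads: Player II's best replies are A→c1, B→c1, C→c2, D→c2; Player I's induced payoffs 1, 12, 8, 4; outcome (B, c1), payoffs (12, 9).
If Player II leads: Player I's best replies are c1→B, c2→B, c3→A; Player II's induced payoffs 9, 8, 11; outcome (A, c3), payoffs (15, 11).
Player I gets 12 moving first and 15 moving second, so Player I prefers to move second.

second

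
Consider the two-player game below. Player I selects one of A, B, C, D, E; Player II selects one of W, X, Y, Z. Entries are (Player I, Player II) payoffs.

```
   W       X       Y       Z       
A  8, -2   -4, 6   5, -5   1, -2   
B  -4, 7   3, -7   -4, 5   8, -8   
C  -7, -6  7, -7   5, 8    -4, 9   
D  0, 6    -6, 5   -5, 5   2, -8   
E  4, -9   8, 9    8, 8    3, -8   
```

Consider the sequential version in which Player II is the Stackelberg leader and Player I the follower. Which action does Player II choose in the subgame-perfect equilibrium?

X

Player I best-responds to each possible Player II move:
- W: Player I compares 8, -4, -7, 0, 4 and picks A; Player II would get -2.
- X: Player I compares -4, 3, 7, -6, 8 and picks E; Player II would get 9.
- Y: Player I compares 5, -4, 5, -5, 8 and picks E; Player II would get 8.
- Z: Player I compares 1, 8, -4, 2, 3 and picks B; Player II would get -8.
Among -2, 9, 8, -8, the best is 9 at X. Subgame-perfect outcome: (E, X) with payoffs (8, 9).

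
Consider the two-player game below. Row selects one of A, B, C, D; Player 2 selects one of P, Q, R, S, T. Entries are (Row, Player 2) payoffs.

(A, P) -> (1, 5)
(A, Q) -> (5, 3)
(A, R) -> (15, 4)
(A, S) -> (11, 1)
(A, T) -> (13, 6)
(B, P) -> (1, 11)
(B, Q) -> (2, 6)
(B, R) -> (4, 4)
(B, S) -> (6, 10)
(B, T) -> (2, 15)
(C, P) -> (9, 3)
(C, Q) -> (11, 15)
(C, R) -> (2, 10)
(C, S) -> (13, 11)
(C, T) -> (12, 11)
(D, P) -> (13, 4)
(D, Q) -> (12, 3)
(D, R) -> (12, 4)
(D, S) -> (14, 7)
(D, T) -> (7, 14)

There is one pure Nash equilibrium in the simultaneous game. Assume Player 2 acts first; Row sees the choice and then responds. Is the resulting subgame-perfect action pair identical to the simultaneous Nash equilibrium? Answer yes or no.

Work backward from Row's decision.
- P → Row plays D (best of 1, 1, 9, 13); Player 2 gets 4.
- Q → Row plays D (best of 5, 2, 11, 12); Player 2 gets 3.
- R → Row plays A (best of 15, 4, 2, 12); Player 2 gets 4.
- S → Row plays D (best of 11, 6, 13, 14); Player 2 gets 7.
- T → Row plays A (best of 13, 2, 12, 7); Player 2 gets 6.
Maximizing over 4, 3, 4, 7, 6, Player 2 chooses S. Subgame-perfect outcome: (D, S) with payoffs (14, 7).
Under simultaneous play:
Row's best replies: P→D; Q→D; R→A; S→D; T→A.
Player 2's best replies: A→T; B→T; C→Q; D→T.
Only (A, T) has each player best-responding; Nash payoffs (13, 6).
Sequential outcome (D, S) differs from the Nash profile (A, T).

no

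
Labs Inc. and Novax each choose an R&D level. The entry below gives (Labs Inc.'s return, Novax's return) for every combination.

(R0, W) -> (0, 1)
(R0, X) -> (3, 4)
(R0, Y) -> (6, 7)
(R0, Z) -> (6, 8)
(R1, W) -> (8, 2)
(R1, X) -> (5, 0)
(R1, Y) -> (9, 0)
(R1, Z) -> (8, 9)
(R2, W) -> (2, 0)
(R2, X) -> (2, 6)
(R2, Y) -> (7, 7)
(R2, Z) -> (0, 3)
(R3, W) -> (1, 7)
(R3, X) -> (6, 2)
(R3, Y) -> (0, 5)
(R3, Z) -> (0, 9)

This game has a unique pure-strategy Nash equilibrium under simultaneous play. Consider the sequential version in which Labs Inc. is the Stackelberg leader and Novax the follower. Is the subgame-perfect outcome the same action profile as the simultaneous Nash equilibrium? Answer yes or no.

Work backward from Novax's decision.
- R0: Novax compares 1, 4, 7, 8 and picks Z; Labs Inc. would get 6.
- R1: Novax compares 2, 0, 0, 9 and picks Z; Labs Inc. would get 8.
- R2: Novax compares 0, 6, 7, 3 and picks Y; Labs Inc. would get 7.
- R3: Novax compares 7, 2, 5, 9 and picks Z; Labs Inc. would get 0.
Among 6, 8, 7, 0, the best is 8 at R1. Subgame-perfect outcome: (R1, Z) with payoffs (8, 9).
Under simultaneous play:
Labs Inc.'s best replies: W→R1; X→R3; Y→R1; Z→R1.
Novax's best replies: R0→Z; R1→Z; R2→Y; R3→Z.
Only (R1, Z) has each player best-responding; Nash payoffs (8, 9).
Sequential outcome (R1, Z) coincides with the Nash profile (R1, Z).

yes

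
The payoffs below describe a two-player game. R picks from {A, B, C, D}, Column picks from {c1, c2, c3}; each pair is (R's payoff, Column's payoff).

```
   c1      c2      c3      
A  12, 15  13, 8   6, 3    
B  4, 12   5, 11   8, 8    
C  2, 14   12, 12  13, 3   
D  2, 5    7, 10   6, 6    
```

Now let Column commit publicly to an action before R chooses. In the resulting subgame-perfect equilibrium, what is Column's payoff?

15

Backward induction with Column moving first.
- c1 → R plays A (best of 12, 4, 2, 2); Column gets 15.
- c2 → R plays A (best of 13, 5, 12, 7); Column gets 8.
- c3 → R plays C (best of 6, 8, 13, 6); Column gets 3.
Among 15, 8, 3, the best is 15 at c1. Subgame-perfect outcome: (A, c1) with payoffs (12, 15).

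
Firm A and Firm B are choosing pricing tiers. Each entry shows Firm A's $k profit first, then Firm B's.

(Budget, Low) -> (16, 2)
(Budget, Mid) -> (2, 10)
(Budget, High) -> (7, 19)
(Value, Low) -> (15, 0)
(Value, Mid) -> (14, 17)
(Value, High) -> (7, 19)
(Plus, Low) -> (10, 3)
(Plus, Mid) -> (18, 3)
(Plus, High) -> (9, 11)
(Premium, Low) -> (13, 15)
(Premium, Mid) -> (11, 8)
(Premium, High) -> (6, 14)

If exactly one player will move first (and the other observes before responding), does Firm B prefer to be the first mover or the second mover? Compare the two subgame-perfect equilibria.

If Firm A leads: Firm B's best replies are Budget→High, Value→High, Plus→High, Premium→Low; Firm A's induced payoffs 7, 7, 9, 13; outcome (Premium, Low), payoffs (13, 15).
If Firm B leads: Firm A's best replies are Low→Budget, Mid→Plus, High→Plus; Firm B's induced payoffs 2, 3, 11; outcome (Plus, High), payoffs (9, 11).
Firm B gets 11 moving first and 15 moving second, so Firm B prefers to move second.

second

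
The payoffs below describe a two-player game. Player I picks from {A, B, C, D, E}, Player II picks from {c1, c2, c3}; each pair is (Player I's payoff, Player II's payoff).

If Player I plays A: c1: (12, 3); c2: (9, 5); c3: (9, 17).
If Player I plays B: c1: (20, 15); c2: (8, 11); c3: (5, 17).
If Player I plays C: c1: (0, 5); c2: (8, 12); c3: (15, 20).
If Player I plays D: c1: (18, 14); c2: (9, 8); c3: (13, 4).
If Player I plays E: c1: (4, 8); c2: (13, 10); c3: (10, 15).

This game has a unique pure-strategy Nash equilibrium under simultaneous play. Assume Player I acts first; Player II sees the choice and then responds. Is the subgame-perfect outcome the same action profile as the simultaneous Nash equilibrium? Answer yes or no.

Backward induction with Player I moving first.
- A: Player II compares 3, 5, 17 and picks c3; Player I would get 9.
- B: Player II compares 15, 11, 17 and picks c3; Player I would get 5.
- C: Player II compares 5, 12, 20 and picks c3; Player I would get 15.
- D: Player II compares 14, 8, 4 and picks c1; Player I would get 18.
- E: Player II compares 8, 10, 15 and picks c3; Player I would get 10.
Among 9, 5, 15, 18, 10, the best is 18 at D. Subgame-perfect outcome: (D, c1) with payoffs (18, 14).
For the simultaneous game, intersect best replies.
Player I's best replies: c1→B; c2→E; c3→C.
Player II's best replies: A→c3; B→c3; C→c3; D→c1; E→c3.
Only (C, c3) has each player best-responding; Nash payoffs (15, 20).
Sequential outcome (D, c1) differs from the Nash profile (C, c3).

no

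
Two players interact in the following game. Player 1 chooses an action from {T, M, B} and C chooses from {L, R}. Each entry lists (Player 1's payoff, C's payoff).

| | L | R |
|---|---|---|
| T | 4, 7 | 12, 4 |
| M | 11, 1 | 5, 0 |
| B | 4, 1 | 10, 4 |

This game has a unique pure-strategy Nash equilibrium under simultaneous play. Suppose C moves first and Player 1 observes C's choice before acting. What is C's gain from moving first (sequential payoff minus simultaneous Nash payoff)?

3

Backward induction with C moving first.
- L: BR = M, leader payoff 1.
- R: BR = T, leader payoff 4.
C's induced payoffs are 1, 4, so C commits to R. Subgame-perfect outcome: (T, R) with payoffs (12, 4).
Under simultaneous play:
Player 1's best replies: L→M; R→T.
C's best replies: T→L; M→L; B→R.
The unique mutual best reply is (M, L), giving (11, 1).
C's commitment gain: 4 − 1 = 3.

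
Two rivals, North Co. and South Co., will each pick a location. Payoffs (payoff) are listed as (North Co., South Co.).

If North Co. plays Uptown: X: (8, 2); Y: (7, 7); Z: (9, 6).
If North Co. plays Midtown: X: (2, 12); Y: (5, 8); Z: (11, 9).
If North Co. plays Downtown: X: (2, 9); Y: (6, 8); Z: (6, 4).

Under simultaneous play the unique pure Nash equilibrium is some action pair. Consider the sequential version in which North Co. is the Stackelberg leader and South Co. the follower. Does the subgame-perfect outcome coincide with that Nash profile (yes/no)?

Solve by backward induction (North Co. leads).
- Uptown → South Co. plays Y (best of 2, 7, 6); North Co. gets 7.
- Midtown → South Co. plays X (best of 12, 8, 9); North Co. gets 2.
- Downtown → South Co. plays X (best of 9, 8, 4); North Co. gets 2.
Maximizing over 7, 2, 2, North Co. chooses Uptown. Subgame-perfect outcome: (Uptown, Y) with payoffs (7, 7).
Now find the simultaneous Nash equilibrium.
North Co.'s best replies: X→Uptown; Y→Uptown; Z→Midtown.
South Co.'s best replies: Uptown→Y; Midtown→X; Downtown→X.
The unique mutual best reply is (Uptown, Y), giving (7, 7).
Sequential outcome (Uptown, Y) coincides with the Nash profile (Uptown, Y).

yes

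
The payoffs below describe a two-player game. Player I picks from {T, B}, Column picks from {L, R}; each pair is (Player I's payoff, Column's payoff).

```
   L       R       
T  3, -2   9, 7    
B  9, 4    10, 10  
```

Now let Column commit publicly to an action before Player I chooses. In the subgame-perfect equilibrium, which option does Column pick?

R

Work backward from Player I's decision.
- L: Player I compares 3, 9 and picks B; Column would get 4.
- R: Player I compares 9, 10 and picks B; Column would get 10.
Among 4, 10, the best is 10 at R. Subgame-perfect outcome: (B, R) with payoffs (10, 10).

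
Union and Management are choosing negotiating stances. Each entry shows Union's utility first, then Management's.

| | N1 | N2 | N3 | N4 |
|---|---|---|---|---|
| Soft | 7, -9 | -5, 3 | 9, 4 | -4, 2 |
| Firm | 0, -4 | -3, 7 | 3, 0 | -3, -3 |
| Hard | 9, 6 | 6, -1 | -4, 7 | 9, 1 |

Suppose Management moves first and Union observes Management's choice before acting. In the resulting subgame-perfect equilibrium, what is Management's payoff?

6

Work backward from Union's decision.
- N1: Union compares 7, 0, 9 and picks Hard; Management would get 6.
- N2: Union compares -5, -3, 6 and picks Hard; Management would get -1.
- N3: Union compares 9, 3, -4 and picks Soft; Management would get 4.
- N4: Union compares -4, -3, 9 and picks Hard; Management would get 1.
Maximizing over 6, -1, 4, 1, Management chooses N1. Subgame-perfect outcome: (Hard, N1) with payoffs (9, 6).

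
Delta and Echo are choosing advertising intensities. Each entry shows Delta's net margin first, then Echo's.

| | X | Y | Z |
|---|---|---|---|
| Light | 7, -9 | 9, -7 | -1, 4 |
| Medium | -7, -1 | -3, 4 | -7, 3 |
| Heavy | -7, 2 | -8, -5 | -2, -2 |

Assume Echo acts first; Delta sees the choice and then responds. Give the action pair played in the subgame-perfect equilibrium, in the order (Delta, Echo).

Solve by backward induction (Echo leads).
- X: Delta compares 7, -7, -7 and picks Light; Echo would get -9.
- Y: Delta compares 9, -3, -8 and picks Light; Echo would get -7.
- Z: Delta compares -1, -7, -2 and picks Light; Echo would get 4.
Among -9, -7, 4, the best is 4 at Z. Subgame-perfect outcome: (Light, Z) with payoffs (-1, 4).

(Light, Z)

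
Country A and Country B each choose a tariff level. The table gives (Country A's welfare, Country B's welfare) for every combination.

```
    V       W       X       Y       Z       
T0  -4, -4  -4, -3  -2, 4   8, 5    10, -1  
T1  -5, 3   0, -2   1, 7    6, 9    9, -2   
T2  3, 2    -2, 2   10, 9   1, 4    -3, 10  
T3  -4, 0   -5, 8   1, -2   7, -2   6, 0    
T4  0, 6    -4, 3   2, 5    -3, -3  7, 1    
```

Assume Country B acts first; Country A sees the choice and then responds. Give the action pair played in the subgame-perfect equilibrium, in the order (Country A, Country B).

(T2, X)

Solve by backward induction (Country B leads).
- V: Country A compares -4, -5, 3, -4, 0 and picks T2; Country B would get 2.
- W: Country A compares -4, 0, -2, -5, -4 and picks T1; Country B would get -2.
- X: Country A compares -2, 1, 10, 1, 2 and picks T2; Country B would get 9.
- Y: Country A compares 8, 6, 1, 7, -3 and picks T0; Country B would get 5.
- Z: Country A compares 10, 9, -3, 6, 7 and picks T0; Country B would get -1.
Country B's induced payoffs are 2, -2, 9, 5, -1, so Country B commits to X. Subgame-perfect outcome: (T2, X) with payoffs (10, 9).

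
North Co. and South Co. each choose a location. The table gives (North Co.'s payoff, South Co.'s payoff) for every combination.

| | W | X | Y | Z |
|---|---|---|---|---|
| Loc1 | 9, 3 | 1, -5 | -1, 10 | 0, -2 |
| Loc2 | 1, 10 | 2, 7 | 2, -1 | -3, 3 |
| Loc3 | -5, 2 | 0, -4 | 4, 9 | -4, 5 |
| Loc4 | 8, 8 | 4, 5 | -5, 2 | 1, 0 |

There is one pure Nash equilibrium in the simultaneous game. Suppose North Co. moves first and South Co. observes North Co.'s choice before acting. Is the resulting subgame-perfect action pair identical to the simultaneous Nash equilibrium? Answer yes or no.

no

Work backward from South Co.'s decision.
- Loc1: BR = Y, leader payoff -1.
- Loc2: BR = W, leader payoff 1.
- Loc3: BR = Y, leader payoff 4.
- Loc4: BR = W, leader payoff 8.
Maximizing over -1, 1, 4, 8, North Co. chooses Loc4. Subgame-perfect outcome: (Loc4, W) with payoffs (8, 8).
Under simultaneous play:
North Co.'s best replies: W→Loc1; X→Loc4; Y→Loc3; Z→Loc4.
South Co.'s best replies: Loc1→Y; Loc2→W; Loc3→Y; Loc4→W.
Only (Loc3, Y) has each player best-responding; Nash payoffs (4, 9).
Sequential outcome (Loc4, W) differs from the Nash profile (Loc3, Y).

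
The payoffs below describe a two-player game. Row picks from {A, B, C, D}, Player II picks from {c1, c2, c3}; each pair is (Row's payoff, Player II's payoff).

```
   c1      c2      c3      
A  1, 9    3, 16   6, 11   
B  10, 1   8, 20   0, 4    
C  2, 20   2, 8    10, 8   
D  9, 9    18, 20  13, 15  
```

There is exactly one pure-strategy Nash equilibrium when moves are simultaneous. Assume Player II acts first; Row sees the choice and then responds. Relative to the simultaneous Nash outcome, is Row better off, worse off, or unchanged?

unchanged

Backward induction with Player II moving first.
- c1: Row compares 1, 10, 2, 9 and picks B; Player II would get 1.
- c2: Row compares 3, 8, 2, 18 and picks D; Player II would get 20.
- c3: Row compares 6, 0, 10, 13 and picks D; Player II would get 15.
Player II's induced payoffs are 1, 20, 15, so Player II commits to c2. Subgame-perfect outcome: (D, c2) with payoffs (18, 20).
Now find the simultaneous Nash equilibrium.
Row's best replies: c1→B; c2→D; c3→D.
Player II's best replies: A→c2; B→c2; C→c1; D→c2.
Only (D, c2) has each player best-responding; Nash payoffs (18, 20).
Row earns 18 sequentially versus 18 at the Nash outcome: unchanged.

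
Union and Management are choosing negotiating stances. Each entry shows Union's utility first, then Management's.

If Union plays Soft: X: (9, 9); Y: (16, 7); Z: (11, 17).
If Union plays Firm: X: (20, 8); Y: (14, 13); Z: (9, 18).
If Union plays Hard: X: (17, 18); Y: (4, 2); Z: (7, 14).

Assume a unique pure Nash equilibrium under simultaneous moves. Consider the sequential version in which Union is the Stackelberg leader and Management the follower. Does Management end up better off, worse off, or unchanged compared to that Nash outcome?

better off

Work backward from Management's decision.
- Soft: BR = Z, leader payoff 11.
- Firm: BR = Z, leader payoff 9.
- Hard: BR = X, leader payoff 17.
Maximizing over 11, 9, 17, Union chooses Hard. Subgame-perfect outcome: (Hard, X) with payoffs (17, 18).
For the simultaneous game, intersect best replies.
Union's best replies: X→Firm; Y→Soft; Z→Soft.
Management's best replies: Soft→Z; Firm→Z; Hard→X.
Only (Soft, Z) has each player best-responding; Nash payoffs (11, 17).
Management earns 18 sequentially versus 17 at the Nash outcome: better off.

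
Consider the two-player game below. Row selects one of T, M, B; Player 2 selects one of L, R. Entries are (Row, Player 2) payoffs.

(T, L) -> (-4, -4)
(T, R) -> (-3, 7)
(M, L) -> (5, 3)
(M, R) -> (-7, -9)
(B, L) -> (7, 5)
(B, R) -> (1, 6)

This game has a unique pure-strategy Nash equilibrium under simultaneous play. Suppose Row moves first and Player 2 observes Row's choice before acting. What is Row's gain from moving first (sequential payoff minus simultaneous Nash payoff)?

Work backward from Player 2's decision.
- T → Player 2 plays R (best of -4, 7); Row gets -3.
- M → Player 2 plays L (best of 3, -9); Row gets 5.
- B → Player 2 plays R (best of 5, 6); Row gets 1.
Row's induced payoffs are -3, 5, 1, so Row commits to M. Subgame-perfect outcome: (M, L) with payoffs (5, 3).
Under simultaneous play:
Row's best replies: L→B; R→B.
Player 2's best replies: T→R; M→L; B→R.
The unique mutual best reply is (B, R), giving (1, 6).
Row's commitment gain: 5 − 1 = 4.

4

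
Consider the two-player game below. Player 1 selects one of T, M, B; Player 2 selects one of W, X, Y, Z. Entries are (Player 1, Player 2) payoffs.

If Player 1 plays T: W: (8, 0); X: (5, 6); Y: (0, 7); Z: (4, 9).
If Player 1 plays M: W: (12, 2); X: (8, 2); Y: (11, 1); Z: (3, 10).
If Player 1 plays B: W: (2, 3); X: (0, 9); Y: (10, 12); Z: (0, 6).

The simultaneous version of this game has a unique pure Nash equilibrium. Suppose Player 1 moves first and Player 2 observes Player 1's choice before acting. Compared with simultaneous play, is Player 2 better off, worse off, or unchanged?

Solve by backward induction (Player 1 leads).
- T: Player 2 compares 0, 6, 7, 9 and picks Z; Player 1 would get 4.
- M: Player 2 compares 2, 2, 1, 10 and picks Z; Player 1 would get 3.
- B: Player 2 compares 3, 9, 12, 6 and picks Y; Player 1 would get 10.
Among 4, 3, 10, the best is 10 at B. Subgame-perfect outcome: (B, Y) with payoffs (10, 12).
Under simultaneous play:
Player 1's best replies: W→M; X→M; Y→M; Z→T.
Player 2's best replies: T→Z; M→Z; B→Y.
Only (T, Z) has each player best-responding; Nash payoffs (4, 9).
Player 2 earns 12 sequentially versus 9 at the Nash outcome: better off.

better off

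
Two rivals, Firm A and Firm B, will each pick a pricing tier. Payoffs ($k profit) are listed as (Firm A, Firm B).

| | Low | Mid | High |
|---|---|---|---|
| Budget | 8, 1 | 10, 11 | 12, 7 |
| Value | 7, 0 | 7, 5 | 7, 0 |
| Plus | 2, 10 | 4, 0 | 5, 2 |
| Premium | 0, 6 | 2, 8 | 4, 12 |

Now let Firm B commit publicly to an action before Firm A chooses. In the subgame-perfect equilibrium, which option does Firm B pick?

Mid

Firm A best-responds to each possible Firm B move:
- Low: BR = Budget, leader payoff 1.
- Mid: BR = Budget, leader payoff 11.
- High: BR = Budget, leader payoff 7.
Maximizing over 1, 11, 7, Firm B chooses Mid. Subgame-perfect outcome: (Budget, Mid) with payoffs (10, 11).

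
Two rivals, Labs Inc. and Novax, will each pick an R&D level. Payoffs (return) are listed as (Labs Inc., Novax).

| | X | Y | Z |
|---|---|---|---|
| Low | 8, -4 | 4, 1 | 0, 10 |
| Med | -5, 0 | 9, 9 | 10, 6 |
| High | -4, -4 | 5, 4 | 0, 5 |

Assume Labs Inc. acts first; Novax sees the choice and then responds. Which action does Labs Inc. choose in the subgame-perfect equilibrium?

Backward induction with Labs Inc. moving first.
- Low: Novax compares -4, 1, 10 and picks Z; Labs Inc. would get 0.
- Med: Novax compares 0, 9, 6 and picks Y; Labs Inc. would get 9.
- High: Novax compares -4, 4, 5 and picks Z; Labs Inc. would get 0.
Labs Inc.'s induced payoffs are 0, 9, 0, so Labs Inc. commits to Med. Subgame-perfect outcome: (Med, Y) with payoffs (9, 9).

Med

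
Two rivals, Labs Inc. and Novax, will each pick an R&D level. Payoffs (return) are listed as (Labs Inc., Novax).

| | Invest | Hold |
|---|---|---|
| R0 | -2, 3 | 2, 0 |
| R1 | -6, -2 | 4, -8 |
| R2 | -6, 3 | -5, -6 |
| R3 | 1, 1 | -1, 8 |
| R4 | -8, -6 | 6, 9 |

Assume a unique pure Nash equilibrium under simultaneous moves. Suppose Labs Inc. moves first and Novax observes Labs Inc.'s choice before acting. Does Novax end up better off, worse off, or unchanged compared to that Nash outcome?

Novax best-responds to each possible Labs Inc. move:
- R0: Novax compares 3, 0 and picks Invest; Labs Inc. would get -2.
- R1: Novax compares -2, -8 and picks Invest; Labs Inc. would get -6.
- R2: Novax compares 3, -6 and picks Invest; Labs Inc. would get -6.
- R3: Novax compares 1, 8 and picks Hold; Labs Inc. would get -1.
- R4: Novax compares -6, 9 and picks Hold; Labs Inc. would get 6.
Maximizing over -2, -6, -6, -1, 6, Labs Inc. chooses R4. Subgame-perfect outcome: (R4, Hold) with payoffs (6, 9).
Under simultaneous play:
Labs Inc.'s best replies: Invest→R3; Hold→R4.
Novax's best replies: R0→Invest; R1→Invest; R2→Invest; R3→Hold; R4→Hold.
Only (R4, Hold) has each player best-responding; Nash payoffs (6, 9).
Novax earns 9 sequentially versus 9 at the Nash outcome: unchanged.

unchanged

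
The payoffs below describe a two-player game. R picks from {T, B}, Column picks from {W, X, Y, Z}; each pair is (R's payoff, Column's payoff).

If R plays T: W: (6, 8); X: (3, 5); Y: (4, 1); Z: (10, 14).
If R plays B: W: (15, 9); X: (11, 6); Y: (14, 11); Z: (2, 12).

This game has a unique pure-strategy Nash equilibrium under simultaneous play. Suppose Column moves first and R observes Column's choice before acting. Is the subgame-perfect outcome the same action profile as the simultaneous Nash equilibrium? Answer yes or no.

yes

Solve by backward induction (Column leads).
- W: R compares 6, 15 and picks B; Column would get 9.
- X: R compares 3, 11 and picks B; Column would get 6.
- Y: R compares 4, 14 and picks B; Column would get 11.
- Z: R compares 10, 2 and picks T; Column would get 14.
Among 9, 6, 11, 14, the best is 14 at Z. Subgame-perfect outcome: (T, Z) with payoffs (10, 14).
Now find the simultaneous Nash equilibrium.
R's best replies: W→B; X→B; Y→B; Z→T.
Column's best replies: T→Z; B→Z.
Only (T, Z) has each player best-responding; Nash payoffs (10, 14).
Sequential outcome (T, Z) coincides with the Nash profile (T, Z).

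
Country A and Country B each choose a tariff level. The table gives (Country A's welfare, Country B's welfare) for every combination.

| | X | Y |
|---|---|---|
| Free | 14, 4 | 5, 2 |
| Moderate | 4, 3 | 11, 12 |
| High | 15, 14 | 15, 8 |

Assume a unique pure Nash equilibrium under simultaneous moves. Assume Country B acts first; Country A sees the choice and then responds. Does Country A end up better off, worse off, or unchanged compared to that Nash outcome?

unchanged

Country A best-responds to each possible Country B move:
- X: BR = High, leader payoff 14.
- Y: BR = High, leader payoff 8.
Maximizing over 14, 8, Country B chooses X. Subgame-perfect outcome: (High, X) with payoffs (15, 14).
Under simultaneous play:
Country A's best replies: X→High; Y→High.
Country B's best replies: Free→X; Moderate→Y; High→X.
The unique mutual best reply is (High, X), giving (15, 14).
Country A earns 15 sequentially versus 15 at the Nash outcome: unchanged.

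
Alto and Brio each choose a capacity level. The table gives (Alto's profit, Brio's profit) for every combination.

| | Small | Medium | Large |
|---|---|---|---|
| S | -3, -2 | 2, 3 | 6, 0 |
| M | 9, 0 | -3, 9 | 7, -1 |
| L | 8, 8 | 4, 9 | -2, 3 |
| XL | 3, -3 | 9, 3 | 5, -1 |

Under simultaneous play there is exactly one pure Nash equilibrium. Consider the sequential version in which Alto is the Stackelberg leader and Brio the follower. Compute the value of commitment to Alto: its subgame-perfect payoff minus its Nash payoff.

0

Backward induction with Alto moving first.
- S: BR = Medium, leader payoff 2.
- M: BR = Medium, leader payoff -3.
- L: BR = Medium, leader payoff 4.
- XL: BR = Medium, leader payoff 9.
Alto's induced payoffs are 2, -3, 4, 9, so Alto commits to XL. Subgame-perfect outcome: (XL, Medium) with payoffs (9, 3).
For the simultaneous game, intersect best replies.
Alto's best replies: Small→M; Medium→XL; Large→M.
Brio's best replies: S→Medium; M→Medium; L→Medium; XL→Medium.
Only (XL, Medium) has each player best-responding; Nash payoffs (9, 3).
Alto's commitment gain: 9 − 9 = 0.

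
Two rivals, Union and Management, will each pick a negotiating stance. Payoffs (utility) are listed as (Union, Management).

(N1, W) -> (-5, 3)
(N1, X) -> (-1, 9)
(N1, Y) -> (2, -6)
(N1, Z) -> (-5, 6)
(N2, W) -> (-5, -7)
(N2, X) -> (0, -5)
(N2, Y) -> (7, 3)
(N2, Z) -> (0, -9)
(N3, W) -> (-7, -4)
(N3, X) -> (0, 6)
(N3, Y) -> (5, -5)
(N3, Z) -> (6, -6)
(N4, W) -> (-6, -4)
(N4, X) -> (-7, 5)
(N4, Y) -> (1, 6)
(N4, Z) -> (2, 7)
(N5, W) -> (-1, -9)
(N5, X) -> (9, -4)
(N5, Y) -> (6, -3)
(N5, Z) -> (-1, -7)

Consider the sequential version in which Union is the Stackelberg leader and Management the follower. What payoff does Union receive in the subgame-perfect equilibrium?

7

Backward induction with Union moving first.
- N1: BR = X, leader payoff -1.
- N2: BR = Y, leader payoff 7.
- N3: BR = X, leader payoff 0.
- N4: BR = Z, leader payoff 2.
- N5: BR = Y, leader payoff 6.
Union's induced payoffs are -1, 7, 0, 2, 6, so Union commits to N2. Subgame-perfect outcome: (N2, Y) with payoffs (7, 3).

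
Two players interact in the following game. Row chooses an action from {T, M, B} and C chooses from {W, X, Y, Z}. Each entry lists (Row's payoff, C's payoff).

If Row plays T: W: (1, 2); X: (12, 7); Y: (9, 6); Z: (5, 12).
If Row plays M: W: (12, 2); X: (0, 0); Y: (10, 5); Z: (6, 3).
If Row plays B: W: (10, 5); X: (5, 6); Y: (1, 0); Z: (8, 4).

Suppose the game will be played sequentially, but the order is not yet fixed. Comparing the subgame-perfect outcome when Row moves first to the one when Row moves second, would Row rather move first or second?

If Row leads: C's best replies are T→Z, M→Y, B→X; Row's induced payoffs 5, 10, 5; outcome (M, Y), payoffs (10, 5).
If C leads: Row's best replies are W→M, X→T, Y→M, Z→B; C's induced payoffs 2, 7, 5, 4; outcome (T, X), payoffs (12, 7).
Row gets 10 moving first and 12 moving second, so Row prefers to move second.

second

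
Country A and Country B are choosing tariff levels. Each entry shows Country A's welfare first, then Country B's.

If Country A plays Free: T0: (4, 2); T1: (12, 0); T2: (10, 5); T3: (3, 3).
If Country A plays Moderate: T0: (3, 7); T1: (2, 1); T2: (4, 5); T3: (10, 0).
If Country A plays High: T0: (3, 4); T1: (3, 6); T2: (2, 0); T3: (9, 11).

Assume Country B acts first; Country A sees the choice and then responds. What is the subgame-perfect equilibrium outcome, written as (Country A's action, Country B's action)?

Backward induction with Country B moving first.
- T0 → Country A plays Free (best of 4, 3, 3); Country B gets 2.
- T1 → Country A plays Free (best of 12, 2, 3); Country B gets 0.
- T2 → Country A plays Free (best of 10, 4, 2); Country B gets 5.
- T3 → Country A plays Moderate (best of 3, 10, 9); Country B gets 0.
Country B's induced payoffs are 2, 0, 5, 0, so Country B commits to T2. Subgame-perfect outcome: (Free, T2) with payoffs (10, 5).

(Free, T2)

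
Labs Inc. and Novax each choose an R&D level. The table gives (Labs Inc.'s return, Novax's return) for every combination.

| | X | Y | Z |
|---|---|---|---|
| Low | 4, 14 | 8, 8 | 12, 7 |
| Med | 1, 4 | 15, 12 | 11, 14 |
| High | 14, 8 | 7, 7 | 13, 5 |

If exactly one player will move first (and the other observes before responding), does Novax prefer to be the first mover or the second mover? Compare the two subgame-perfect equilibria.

first

If Labs Inc. leads: Novax's best replies are Low→X, Med→Z, High→X; Labs Inc.'s induced payoffs 4, 11, 14; outcome (High, X), payoffs (14, 8).
If Novax leads: Labs Inc.'s best replies are X→High, Y→Med, Z→High; Novax's induced payoffs 8, 12, 5; outcome (Med, Y), payoffs (15, 12).
Novax gets 12 moving first and 8 moving second, so Novax prefers to move first.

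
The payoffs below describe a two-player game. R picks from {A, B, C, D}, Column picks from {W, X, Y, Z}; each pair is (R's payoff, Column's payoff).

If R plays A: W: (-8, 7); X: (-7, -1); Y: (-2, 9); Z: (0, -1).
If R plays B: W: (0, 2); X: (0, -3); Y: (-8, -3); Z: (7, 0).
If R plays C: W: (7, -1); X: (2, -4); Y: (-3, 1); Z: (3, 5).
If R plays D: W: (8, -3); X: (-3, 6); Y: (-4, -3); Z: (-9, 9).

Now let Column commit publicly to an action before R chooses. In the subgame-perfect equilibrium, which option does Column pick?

Y

R best-responds to each possible Column move:
- W: BR = D, leader payoff -3.
- X: BR = C, leader payoff -4.
- Y: BR = A, leader payoff 9.
- Z: BR = B, leader payoff 0.
Maximizing over -3, -4, 9, 0, Column chooses Y. Subgame-perfect outcome: (A, Y) with payoffs (-2, 9).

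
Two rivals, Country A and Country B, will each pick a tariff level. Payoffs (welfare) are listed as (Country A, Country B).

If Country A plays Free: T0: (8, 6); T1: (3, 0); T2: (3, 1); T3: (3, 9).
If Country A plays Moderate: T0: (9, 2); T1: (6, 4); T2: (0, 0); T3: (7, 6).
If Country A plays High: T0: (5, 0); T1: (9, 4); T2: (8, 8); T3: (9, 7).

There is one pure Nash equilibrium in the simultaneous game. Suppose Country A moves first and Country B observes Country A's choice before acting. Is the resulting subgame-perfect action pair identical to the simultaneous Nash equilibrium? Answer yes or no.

yes

Solve by backward induction (Country A leads).
- Free → Country B plays T3 (best of 6, 0, 1, 9); Country A gets 3.
- Moderate → Country B plays T3 (best of 2, 4, 0, 6); Country A gets 7.
- High → Country B plays T2 (best of 0, 4, 8, 7); Country A gets 8.
Among 3, 7, 8, the best is 8 at High. Subgame-perfect outcome: (High, T2) with payoffs (8, 8).
For the simultaneous game, intersect best replies.
Country A's best replies: T0→Moderate; T1→High; T2→High; T3→High.
Country B's best replies: Free→T3; Moderate→T3; High→T2.
The unique mutual best reply is (High, T2), giving (8, 8).
Sequential outcome (High, T2) coincides with the Nash profile (High, T2).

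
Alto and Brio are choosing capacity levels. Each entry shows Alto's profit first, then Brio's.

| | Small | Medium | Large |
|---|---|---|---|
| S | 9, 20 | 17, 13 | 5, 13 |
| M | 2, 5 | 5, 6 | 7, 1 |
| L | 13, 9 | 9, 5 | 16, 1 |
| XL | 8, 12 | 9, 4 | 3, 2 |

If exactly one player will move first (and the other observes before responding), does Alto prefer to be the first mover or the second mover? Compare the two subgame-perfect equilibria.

If Alto leads: Brio's best replies are S→Small, M→Medium, L→Small, XL→Small; Alto's induced payoffs 9, 5, 13, 8; outcome (L, Small), payoffs (13, 9).
If Brio leads: Alto's best replies are Small→L, Medium→S, Large→L; Brio's induced payoffs 9, 13, 1; outcome (S, Medium), payoffs (17, 13).
Alto gets 13 moving first and 17 moving second, so Alto prefers to move second.

second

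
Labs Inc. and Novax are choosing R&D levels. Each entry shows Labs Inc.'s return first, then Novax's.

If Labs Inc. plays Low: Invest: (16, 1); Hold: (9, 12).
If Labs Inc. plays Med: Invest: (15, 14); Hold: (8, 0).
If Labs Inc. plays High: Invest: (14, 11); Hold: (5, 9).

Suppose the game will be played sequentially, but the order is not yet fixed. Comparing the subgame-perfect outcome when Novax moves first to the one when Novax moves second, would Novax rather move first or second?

If Labs Inc. leads: Novax's best replies are Low→Hold, Med→Invest, High→Invest; Labs Inc.'s induced payoffs 9, 15, 14; outcome (Med, Invest), payoffs (15, 14).
If Novax leads: Labs Inc.'s best replies are Invest→Low, Hold→Low; Novax's induced payoffs 1, 12; outcome (Low, Hold), payoffs (9, 12).
Novax gets 12 moving first and 14 moving second, so Novax prefers to move second.

second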